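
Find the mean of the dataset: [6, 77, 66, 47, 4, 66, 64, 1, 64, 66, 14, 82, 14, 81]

46.5714

Step 1: Sum all values: 6 + 77 + 66 + 47 + 4 + 66 + 64 + 1 + 64 + 66 + 14 + 82 + 14 + 81 = 652
Step 2: Count the number of values: n = 14
Step 3: Mean = sum / n = 652 / 14 = 46.5714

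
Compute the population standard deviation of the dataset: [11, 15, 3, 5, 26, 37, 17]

11.0675

Step 1: Compute the mean: 16.2857
Step 2: Sum of squared deviations from the mean: 857.4286
Step 3: Population variance = 857.4286 / 7 = 122.4898
Step 4: Standard deviation = sqrt(122.4898) = 11.0675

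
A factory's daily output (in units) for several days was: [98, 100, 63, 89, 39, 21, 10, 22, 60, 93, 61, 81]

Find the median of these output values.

62

Step 1: Sort the data in ascending order: [10, 21, 22, 39, 60, 61, 63, 81, 89, 93, 98, 100]
Step 2: The number of values is n = 12.
Step 3: Since n is even, the median is the average of positions 6 and 7:
  Median = (61 + 63) / 2 = 62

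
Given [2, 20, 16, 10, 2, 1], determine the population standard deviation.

7.433

Step 1: Compute the mean: 8.5
Step 2: Sum of squared deviations from the mean: 331.5
Step 3: Population variance = 331.5 / 6 = 55.25
Step 4: Standard deviation = sqrt(55.25) = 7.433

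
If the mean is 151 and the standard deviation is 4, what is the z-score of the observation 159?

2

Step 1: Recall the z-score formula: z = (x - mu) / sigma
Step 2: Substitute values: z = (159 - 151) / 4
Step 3: z = 8 / 4 = 2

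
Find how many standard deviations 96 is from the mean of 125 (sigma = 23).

-1.2609

Step 1: Recall the z-score formula: z = (x - mu) / sigma
Step 2: Substitute values: z = (96 - 125) / 23
Step 3: z = -29 / 23 = -1.2609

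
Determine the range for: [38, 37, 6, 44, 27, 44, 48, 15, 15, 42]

42

Step 1: Identify the maximum value: max = 48
Step 2: Identify the minimum value: min = 6
Step 3: Range = max - min = 48 - 6 = 42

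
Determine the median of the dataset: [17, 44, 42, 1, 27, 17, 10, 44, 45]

27

Step 1: Sort the data in ascending order: [1, 10, 17, 17, 27, 42, 44, 44, 45]
Step 2: The number of values is n = 9.
Step 3: Since n is odd, the median is the middle value at position 5: 27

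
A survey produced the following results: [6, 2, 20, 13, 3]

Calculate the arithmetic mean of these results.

8.8

Step 1: Sum all values: 6 + 2 + 20 + 13 + 3 = 44
Step 2: Count the number of values: n = 5
Step 3: Mean = sum / n = 44 / 5 = 8.8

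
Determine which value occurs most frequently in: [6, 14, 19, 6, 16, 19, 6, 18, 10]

6

Step 1: Count the frequency of each value:
  6: appears 3 time(s)
  10: appears 1 time(s)
  14: appears 1 time(s)
  16: appears 1 time(s)
  18: appears 1 time(s)
  19: appears 2 time(s)
Step 2: The value 6 appears most frequently (3 times).
Step 3: Mode = 6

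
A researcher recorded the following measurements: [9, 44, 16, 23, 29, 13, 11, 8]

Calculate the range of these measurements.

36

Step 1: Identify the maximum value: max = 44
Step 2: Identify the minimum value: min = 8
Step 3: Range = max - min = 44 - 8 = 36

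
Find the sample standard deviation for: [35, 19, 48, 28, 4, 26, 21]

13.7044

Step 1: Compute the mean: 25.8571
Step 2: Sum of squared deviations from the mean: 1126.8571
Step 3: Sample variance = 1126.8571 / 6 = 187.8095
Step 4: Standard deviation = sqrt(187.8095) = 13.7044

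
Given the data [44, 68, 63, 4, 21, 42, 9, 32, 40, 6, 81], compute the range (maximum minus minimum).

77

Step 1: Identify the maximum value: max = 81
Step 2: Identify the minimum value: min = 4
Step 3: Range = max - min = 81 - 4 = 77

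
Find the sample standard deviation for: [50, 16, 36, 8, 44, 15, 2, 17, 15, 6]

16.5425

Step 1: Compute the mean: 20.9
Step 2: Sum of squared deviations from the mean: 2462.9
Step 3: Sample variance = 2462.9 / 9 = 273.6556
Step 4: Standard deviation = sqrt(273.6556) = 16.5425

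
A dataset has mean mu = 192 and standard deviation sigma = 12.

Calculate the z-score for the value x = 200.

0.6667

Step 1: Recall the z-score formula: z = (x - mu) / sigma
Step 2: Substitute values: z = (200 - 192) / 12
Step 3: z = 8 / 12 = 0.6667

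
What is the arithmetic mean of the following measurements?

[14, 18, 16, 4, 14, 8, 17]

13

Step 1: Sum all values: 14 + 18 + 16 + 4 + 14 + 8 + 17 = 91
Step 2: Count the number of values: n = 7
Step 3: Mean = sum / n = 91 / 7 = 13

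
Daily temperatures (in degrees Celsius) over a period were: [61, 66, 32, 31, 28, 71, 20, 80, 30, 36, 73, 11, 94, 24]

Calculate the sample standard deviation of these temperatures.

26.1842

Step 1: Compute the mean: 46.9286
Step 2: Sum of squared deviations from the mean: 8912.9286
Step 3: Sample variance = 8912.9286 / 13 = 685.6099
Step 4: Standard deviation = sqrt(685.6099) = 26.1842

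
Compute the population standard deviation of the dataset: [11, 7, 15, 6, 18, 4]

5.0139

Step 1: Compute the mean: 10.1667
Step 2: Sum of squared deviations from the mean: 150.8333
Step 3: Population variance = 150.8333 / 6 = 25.1389
Step 4: Standard deviation = sqrt(25.1389) = 5.0139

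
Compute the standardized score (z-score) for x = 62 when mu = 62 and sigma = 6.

0

Step 1: Recall the z-score formula: z = (x - mu) / sigma
Step 2: Substitute values: z = (62 - 62) / 6
Step 3: z = 0 / 6 = 0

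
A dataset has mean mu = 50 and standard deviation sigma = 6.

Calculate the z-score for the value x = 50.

0

Step 1: Recall the z-score formula: z = (x - mu) / sigma
Step 2: Substitute values: z = (50 - 50) / 6
Step 3: z = 0 / 6 = 0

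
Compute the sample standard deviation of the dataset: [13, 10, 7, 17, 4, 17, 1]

6.2297

Step 1: Compute the mean: 9.8571
Step 2: Sum of squared deviations from the mean: 232.8571
Step 3: Sample variance = 232.8571 / 6 = 38.8095
Step 4: Standard deviation = sqrt(38.8095) = 6.2297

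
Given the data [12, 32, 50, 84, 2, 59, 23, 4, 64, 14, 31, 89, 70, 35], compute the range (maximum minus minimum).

87

Step 1: Identify the maximum value: max = 89
Step 2: Identify the minimum value: min = 2
Step 3: Range = max - min = 89 - 2 = 87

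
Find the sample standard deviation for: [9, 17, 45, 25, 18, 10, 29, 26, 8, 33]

11.8977

Step 1: Compute the mean: 22
Step 2: Sum of squared deviations from the mean: 1274
Step 3: Sample variance = 1274 / 9 = 141.5556
Step 4: Standard deviation = sqrt(141.5556) = 11.8977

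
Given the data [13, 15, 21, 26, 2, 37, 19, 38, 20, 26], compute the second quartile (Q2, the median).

20.5

Step 1: Sort the data: [2, 13, 15, 19, 20, 21, 26, 26, 37, 38]
Step 2: n = 10
Step 3: Q2 is the median. Since n is even, it is the average of the values at positions 5 and 6:
  Q2 = (20 + 21) / 2 = 20.5
Step 4: Q2 = 20.5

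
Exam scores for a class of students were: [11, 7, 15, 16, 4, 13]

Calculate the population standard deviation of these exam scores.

4.2817

Step 1: Compute the mean: 11
Step 2: Sum of squared deviations from the mean: 110
Step 3: Population variance = 110 / 6 = 18.3333
Step 4: Standard deviation = sqrt(18.3333) = 4.2817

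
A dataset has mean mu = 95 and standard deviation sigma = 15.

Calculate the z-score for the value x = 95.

0

Step 1: Recall the z-score formula: z = (x - mu) / sigma
Step 2: Substitute values: z = (95 - 95) / 15
Step 3: z = 0 / 15 = 0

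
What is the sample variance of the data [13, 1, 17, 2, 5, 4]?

42

Step 1: Compute the mean: (13 + 1 + 17 + 2 + 5 + 4) / 6 = 7
Step 2: Compute squared deviations from the mean:
  (13 - 7)^2 = 36
  (1 - 7)^2 = 36
  (17 - 7)^2 = 100
  (2 - 7)^2 = 25
  (5 - 7)^2 = 4
  (4 - 7)^2 = 9
Step 3: Sum of squared deviations = 210
Step 4: Sample variance = 210 / 5 = 42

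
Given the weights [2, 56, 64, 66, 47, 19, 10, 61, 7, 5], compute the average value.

33.7

Step 1: Sum all values: 2 + 56 + 64 + 66 + 47 + 19 + 10 + 61 + 7 + 5 = 337
Step 2: Count the number of values: n = 10
Step 3: Mean = sum / n = 337 / 10 = 33.7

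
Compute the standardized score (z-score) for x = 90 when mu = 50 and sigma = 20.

2

Step 1: Recall the z-score formula: z = (x - mu) / sigma
Step 2: Substitute values: z = (90 - 50) / 20
Step 3: z = 40 / 20 = 2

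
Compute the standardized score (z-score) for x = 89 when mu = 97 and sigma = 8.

-1

Step 1: Recall the z-score formula: z = (x - mu) / sigma
Step 2: Substitute values: z = (89 - 97) / 8
Step 3: z = -8 / 8 = -1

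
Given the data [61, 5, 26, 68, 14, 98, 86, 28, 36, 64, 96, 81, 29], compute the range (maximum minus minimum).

93

Step 1: Identify the maximum value: max = 98
Step 2: Identify the minimum value: min = 5
Step 3: Range = max - min = 98 - 5 = 93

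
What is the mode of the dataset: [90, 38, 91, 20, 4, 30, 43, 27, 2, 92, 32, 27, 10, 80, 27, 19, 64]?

27

Step 1: Count the frequency of each value:
  2: appears 1 time(s)
  4: appears 1 time(s)
  10: appears 1 time(s)
  19: appears 1 time(s)
  20: appears 1 time(s)
  27: appears 3 time(s)
  30: appears 1 time(s)
  32: appears 1 time(s)
  38: appears 1 time(s)
  43: appears 1 time(s)
  64: appears 1 time(s)
  80: appears 1 time(s)
  90: appears 1 time(s)
  91: appears 1 time(s)
  92: appears 1 time(s)
Step 2: The value 27 appears most frequently (3 times).
Step 3: Mode = 27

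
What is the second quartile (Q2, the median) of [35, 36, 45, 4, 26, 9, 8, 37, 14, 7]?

20

Step 1: Sort the data: [4, 7, 8, 9, 14, 26, 35, 36, 37, 45]
Step 2: n = 10
Step 3: Q2 is the median. Since n is even, it is the average of the values at positions 5 and 6:
  Q2 = (14 + 26) / 2 = 20
Step 4: Q2 = 20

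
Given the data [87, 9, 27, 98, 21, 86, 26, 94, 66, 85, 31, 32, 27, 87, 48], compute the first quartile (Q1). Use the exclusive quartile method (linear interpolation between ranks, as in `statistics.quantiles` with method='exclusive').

27

Step 1: Sort the data: [9, 21, 26, 27, 27, 31, 32, 48, 66, 85, 86, 87, 87, 94, 98]
Step 2: n = 15
Step 3: Using the exclusive quartile method:
  Q1 = 27
  Q2 (median) = 48
  Q3 = 87
  IQR = Q3 - Q1 = 87 - 27 = 60
Step 4: Q1 = 27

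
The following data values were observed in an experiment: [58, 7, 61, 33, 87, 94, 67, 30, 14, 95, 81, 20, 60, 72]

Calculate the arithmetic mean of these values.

55.6429

Step 1: Sum all values: 58 + 7 + 61 + 33 + 87 + 94 + 67 + 30 + 14 + 95 + 81 + 20 + 60 + 72 = 779
Step 2: Count the number of values: n = 14
Step 3: Mean = sum / n = 779 / 14 = 55.6429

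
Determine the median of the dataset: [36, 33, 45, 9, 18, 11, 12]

18

Step 1: Sort the data in ascending order: [9, 11, 12, 18, 33, 36, 45]
Step 2: The number of values is n = 7.
Step 3: Since n is odd, the median is the middle value at position 4: 18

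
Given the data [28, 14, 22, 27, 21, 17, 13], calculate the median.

21

Step 1: Sort the data in ascending order: [13, 14, 17, 21, 22, 27, 28]
Step 2: The number of values is n = 7.
Step 3: Since n is odd, the median is the middle value at position 4: 21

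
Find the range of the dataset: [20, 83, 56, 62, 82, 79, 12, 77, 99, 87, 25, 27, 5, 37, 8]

94

Step 1: Identify the maximum value: max = 99
Step 2: Identify the minimum value: min = 5
Step 3: Range = max - min = 99 - 5 = 94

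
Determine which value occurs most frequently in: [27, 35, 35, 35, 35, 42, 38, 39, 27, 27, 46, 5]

35

Step 1: Count the frequency of each value:
  5: appears 1 time(s)
  27: appears 3 time(s)
  35: appears 4 time(s)
  38: appears 1 time(s)
  39: appears 1 time(s)
  42: appears 1 time(s)
  46: appears 1 time(s)
Step 2: The value 35 appears most frequently (4 times).
Step 3: Mode = 35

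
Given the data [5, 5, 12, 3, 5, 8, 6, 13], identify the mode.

5

Step 1: Count the frequency of each value:
  3: appears 1 time(s)
  5: appears 3 time(s)
  6: appears 1 time(s)
  8: appears 1 time(s)
  12: appears 1 time(s)
  13: appears 1 time(s)
Step 2: The value 5 appears most frequently (3 times).
Step 3: Mode = 5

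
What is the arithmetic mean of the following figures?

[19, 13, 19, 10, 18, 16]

15.8333

Step 1: Sum all values: 19 + 13 + 19 + 10 + 18 + 16 = 95
Step 2: Count the number of values: n = 6
Step 3: Mean = sum / n = 95 / 6 = 15.8333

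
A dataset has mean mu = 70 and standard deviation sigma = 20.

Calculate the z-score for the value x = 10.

-3

Step 1: Recall the z-score formula: z = (x - mu) / sigma
Step 2: Substitute values: z = (10 - 70) / 20
Step 3: z = -60 / 20 = -3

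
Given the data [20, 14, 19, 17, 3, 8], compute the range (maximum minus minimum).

17

Step 1: Identify the maximum value: max = 20
Step 2: Identify the minimum value: min = 3
Step 3: Range = max - min = 20 - 3 = 17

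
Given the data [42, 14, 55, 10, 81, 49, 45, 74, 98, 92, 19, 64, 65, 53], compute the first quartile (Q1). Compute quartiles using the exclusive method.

36.25

Step 1: Sort the data: [10, 14, 19, 42, 45, 49, 53, 55, 64, 65, 74, 81, 92, 98]
Step 2: n = 14
Step 3: Using the exclusive quartile method:
  Q1 = 36.25
  Q2 (median) = 54
  Q3 = 75.75
  IQR = Q3 - Q1 = 75.75 - 36.25 = 39.5
Step 4: Q1 = 36.25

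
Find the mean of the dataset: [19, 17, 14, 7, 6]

12.6

Step 1: Sum all values: 19 + 17 + 14 + 7 + 6 = 63
Step 2: Count the number of values: n = 5
Step 3: Mean = sum / n = 63 / 5 = 12.6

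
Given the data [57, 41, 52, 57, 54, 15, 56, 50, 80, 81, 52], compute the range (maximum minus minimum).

66

Step 1: Identify the maximum value: max = 81
Step 2: Identify the minimum value: min = 15
Step 3: Range = max - min = 81 - 15 = 66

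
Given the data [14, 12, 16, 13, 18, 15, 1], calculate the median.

14

Step 1: Sort the data in ascending order: [1, 12, 13, 14, 15, 16, 18]
Step 2: The number of values is n = 7.
Step 3: Since n is odd, the median is the middle value at position 4: 14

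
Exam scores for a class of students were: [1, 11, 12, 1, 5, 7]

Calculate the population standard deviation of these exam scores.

4.3365

Step 1: Compute the mean: 6.1667
Step 2: Sum of squared deviations from the mean: 112.8333
Step 3: Population variance = 112.8333 / 6 = 18.8056
Step 4: Standard deviation = sqrt(18.8056) = 4.3365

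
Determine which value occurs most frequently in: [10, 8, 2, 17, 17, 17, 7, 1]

17

Step 1: Count the frequency of each value:
  1: appears 1 time(s)
  2: appears 1 time(s)
  7: appears 1 time(s)
  8: appears 1 time(s)
  10: appears 1 time(s)
  17: appears 3 time(s)
Step 2: The value 17 appears most frequently (3 times).
Step 3: Mode = 17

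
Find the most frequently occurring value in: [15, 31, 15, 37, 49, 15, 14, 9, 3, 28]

15

Step 1: Count the frequency of each value:
  3: appears 1 time(s)
  9: appears 1 time(s)
  14: appears 1 time(s)
  15: appears 3 time(s)
  28: appears 1 time(s)
  31: appears 1 time(s)
  37: appears 1 time(s)
  49: appears 1 time(s)
Step 2: The value 15 appears most frequently (3 times).
Step 3: Mode = 15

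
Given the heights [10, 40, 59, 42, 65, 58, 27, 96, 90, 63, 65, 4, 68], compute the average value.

52.8462

Step 1: Sum all values: 10 + 40 + 59 + 42 + 65 + 58 + 27 + 96 + 90 + 63 + 65 + 4 + 68 = 687
Step 2: Count the number of values: n = 13
Step 3: Mean = sum / n = 687 / 13 = 52.8462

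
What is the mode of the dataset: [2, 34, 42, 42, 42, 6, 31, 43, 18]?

42

Step 1: Count the frequency of each value:
  2: appears 1 time(s)
  6: appears 1 time(s)
  18: appears 1 time(s)
  31: appears 1 time(s)
  34: appears 1 time(s)
  42: appears 3 time(s)
  43: appears 1 time(s)
Step 2: The value 42 appears most frequently (3 times).
Step 3: Mode = 42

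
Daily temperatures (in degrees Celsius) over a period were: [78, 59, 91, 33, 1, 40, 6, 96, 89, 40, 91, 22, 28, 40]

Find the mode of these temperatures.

40

Step 1: Count the frequency of each value:
  1: appears 1 time(s)
  6: appears 1 time(s)
  22: appears 1 time(s)
  28: appears 1 time(s)
  33: appears 1 time(s)
  40: appears 3 time(s)
  59: appears 1 time(s)
  78: appears 1 time(s)
  89: appears 1 time(s)
  91: appears 2 time(s)
  96: appears 1 time(s)
Step 2: The value 40 appears most frequently (3 times).
Step 3: Mode = 40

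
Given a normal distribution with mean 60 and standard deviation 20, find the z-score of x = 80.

1

Step 1: Recall the z-score formula: z = (x - mu) / sigma
Step 2: Substitute values: z = (80 - 60) / 20
Step 3: z = 20 / 20 = 1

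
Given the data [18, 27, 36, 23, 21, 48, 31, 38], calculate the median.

29

Step 1: Sort the data in ascending order: [18, 21, 23, 27, 31, 36, 38, 48]
Step 2: The number of values is n = 8.
Step 3: Since n is even, the median is the average of positions 4 and 5:
  Median = (27 + 31) / 2 = 29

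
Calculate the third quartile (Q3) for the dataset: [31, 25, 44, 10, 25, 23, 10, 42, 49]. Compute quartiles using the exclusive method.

43

Step 1: Sort the data: [10, 10, 23, 25, 25, 31, 42, 44, 49]
Step 2: n = 9
Step 3: Using the exclusive quartile method:
  Q1 = 16.5
  Q2 (median) = 25
  Q3 = 43
  IQR = Q3 - Q1 = 43 - 16.5 = 26.5
Step 4: Q3 = 43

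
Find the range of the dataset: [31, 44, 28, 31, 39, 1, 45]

44

Step 1: Identify the maximum value: max = 45
Step 2: Identify the minimum value: min = 1
Step 3: Range = max - min = 45 - 1 = 44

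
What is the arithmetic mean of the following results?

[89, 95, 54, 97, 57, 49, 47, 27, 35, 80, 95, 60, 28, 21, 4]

55.8667

Step 1: Sum all values: 89 + 95 + 54 + 97 + 57 + 49 + 47 + 27 + 35 + 80 + 95 + 60 + 28 + 21 + 4 = 838
Step 2: Count the number of values: n = 15
Step 3: Mean = sum / n = 838 / 15 = 55.8667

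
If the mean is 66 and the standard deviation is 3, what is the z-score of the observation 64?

-0.6667

Step 1: Recall the z-score formula: z = (x - mu) / sigma
Step 2: Substitute values: z = (64 - 66) / 3
Step 3: z = -2 / 3 = -0.6667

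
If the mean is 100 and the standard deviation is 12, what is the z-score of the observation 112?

1

Step 1: Recall the z-score formula: z = (x - mu) / sigma
Step 2: Substitute values: z = (112 - 100) / 12
Step 3: z = 12 / 12 = 1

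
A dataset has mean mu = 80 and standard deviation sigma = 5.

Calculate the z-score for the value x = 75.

-1

Step 1: Recall the z-score formula: z = (x - mu) / sigma
Step 2: Substitute values: z = (75 - 80) / 5
Step 3: z = -5 / 5 = -1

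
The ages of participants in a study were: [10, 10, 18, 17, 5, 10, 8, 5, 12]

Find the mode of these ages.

10

Step 1: Count the frequency of each value:
  5: appears 2 time(s)
  8: appears 1 time(s)
  10: appears 3 time(s)
  12: appears 1 time(s)
  17: appears 1 time(s)
  18: appears 1 time(s)
Step 2: The value 10 appears most frequently (3 times).
Step 3: Mode = 10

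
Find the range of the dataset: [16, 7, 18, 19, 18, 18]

12

Step 1: Identify the maximum value: max = 19
Step 2: Identify the minimum value: min = 7
Step 3: Range = max - min = 19 - 7 = 12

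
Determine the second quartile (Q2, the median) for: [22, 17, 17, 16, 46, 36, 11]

17

Step 1: Sort the data: [11, 16, 17, 17, 22, 36, 46]
Step 2: n = 7
Step 3: Q2 is the median. Since n is odd, it is the middle value at position 4: 17
Step 4: Q2 = 17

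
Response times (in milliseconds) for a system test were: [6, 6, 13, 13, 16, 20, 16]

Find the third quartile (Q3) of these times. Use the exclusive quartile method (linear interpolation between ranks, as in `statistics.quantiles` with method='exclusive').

16

Step 1: Sort the data: [6, 6, 13, 13, 16, 16, 20]
Step 2: n = 7
Step 3: Using the exclusive quartile method:
  Q1 = 6
  Q2 (median) = 13
  Q3 = 16
  IQR = Q3 - Q1 = 16 - 6 = 10
Step 4: Q3 = 16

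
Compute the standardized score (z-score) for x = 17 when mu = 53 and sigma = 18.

-2

Step 1: Recall the z-score formula: z = (x - mu) / sigma
Step 2: Substitute values: z = (17 - 53) / 18
Step 3: z = -36 / 18 = -2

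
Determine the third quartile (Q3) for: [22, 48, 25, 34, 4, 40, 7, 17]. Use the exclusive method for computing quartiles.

38.5

Step 1: Sort the data: [4, 7, 17, 22, 25, 34, 40, 48]
Step 2: n = 8
Step 3: Using the exclusive quartile method:
  Q1 = 9.5
  Q2 (median) = 23.5
  Q3 = 38.5
  IQR = Q3 - Q1 = 38.5 - 9.5 = 29
Step 4: Q3 = 38.5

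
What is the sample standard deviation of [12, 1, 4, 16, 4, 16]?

6.6458

Step 1: Compute the mean: 8.8333
Step 2: Sum of squared deviations from the mean: 220.8333
Step 3: Sample variance = 220.8333 / 5 = 44.1667
Step 4: Standard deviation = sqrt(44.1667) = 6.6458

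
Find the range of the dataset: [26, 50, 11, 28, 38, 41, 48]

39

Step 1: Identify the maximum value: max = 50
Step 2: Identify the minimum value: min = 11
Step 3: Range = max - min = 50 - 11 = 39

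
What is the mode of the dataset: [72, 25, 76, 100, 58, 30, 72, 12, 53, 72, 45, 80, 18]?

72

Step 1: Count the frequency of each value:
  12: appears 1 time(s)
  18: appears 1 time(s)
  25: appears 1 time(s)
  30: appears 1 time(s)
  45: appears 1 time(s)
  53: appears 1 time(s)
  58: appears 1 time(s)
  72: appears 3 time(s)
  76: appears 1 time(s)
  80: appears 1 time(s)
  100: appears 1 time(s)
Step 2: The value 72 appears most frequently (3 times).
Step 3: Mode = 72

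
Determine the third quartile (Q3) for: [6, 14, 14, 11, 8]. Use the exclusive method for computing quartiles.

14

Step 1: Sort the data: [6, 8, 11, 14, 14]
Step 2: n = 5
Step 3: Using the exclusive quartile method:
  Q1 = 7
  Q2 (median) = 11
  Q3 = 14
  IQR = Q3 - Q1 = 14 - 7 = 7
Step 4: Q3 = 14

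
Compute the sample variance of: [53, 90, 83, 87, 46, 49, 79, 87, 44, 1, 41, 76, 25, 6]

902.1813

Step 1: Compute the mean: (53 + 90 + 83 + 87 + 46 + 49 + 79 + 87 + 44 + 1 + 41 + 76 + 25 + 6) / 14 = 54.7857
Step 2: Compute squared deviations from the mean:
  (53 - 54.7857)^2 = 3.1888
  (90 - 54.7857)^2 = 1240.0459
  (83 - 54.7857)^2 = 796.0459
  (87 - 54.7857)^2 = 1037.7602
  (46 - 54.7857)^2 = 77.1888
  (49 - 54.7857)^2 = 33.4745
  (79 - 54.7857)^2 = 586.3316
  (87 - 54.7857)^2 = 1037.7602
  (44 - 54.7857)^2 = 116.3316
  (1 - 54.7857)^2 = 2892.9031
  (41 - 54.7857)^2 = 190.0459
  (76 - 54.7857)^2 = 450.0459
  (25 - 54.7857)^2 = 887.1888
  (6 - 54.7857)^2 = 2380.0459
Step 3: Sum of squared deviations = 11728.3571
Step 4: Sample variance = 11728.3571 / 13 = 902.1813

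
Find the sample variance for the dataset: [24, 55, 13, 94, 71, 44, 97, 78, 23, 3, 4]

1235.4

Step 1: Compute the mean: (24 + 55 + 13 + 94 + 71 + 44 + 97 + 78 + 23 + 3 + 4) / 11 = 46
Step 2: Compute squared deviations from the mean:
  (24 - 46)^2 = 484
  (55 - 46)^2 = 81
  (13 - 46)^2 = 1089
  (94 - 46)^2 = 2304
  (71 - 46)^2 = 625
  (44 - 46)^2 = 4
  (97 - 46)^2 = 2601
  (78 - 46)^2 = 1024
  (23 - 46)^2 = 529
  (3 - 46)^2 = 1849
  (4 - 46)^2 = 1764
Step 3: Sum of squared deviations = 12354
Step 4: Sample variance = 12354 / 10 = 1235.4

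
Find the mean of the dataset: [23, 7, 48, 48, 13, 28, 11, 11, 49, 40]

27.8

Step 1: Sum all values: 23 + 7 + 48 + 48 + 13 + 28 + 11 + 11 + 49 + 40 = 278
Step 2: Count the number of values: n = 10
Step 3: Mean = sum / n = 278 / 10 = 27.8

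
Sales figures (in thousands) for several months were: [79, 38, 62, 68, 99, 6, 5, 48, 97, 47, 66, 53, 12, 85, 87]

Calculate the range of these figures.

94

Step 1: Identify the maximum value: max = 99
Step 2: Identify the minimum value: min = 5
Step 3: Range = max - min = 99 - 5 = 94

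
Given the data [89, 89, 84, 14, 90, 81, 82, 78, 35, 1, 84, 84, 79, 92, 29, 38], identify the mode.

84

Step 1: Count the frequency of each value:
  1: appears 1 time(s)
  14: appears 1 time(s)
  29: appears 1 time(s)
  35: appears 1 time(s)
  38: appears 1 time(s)
  78: appears 1 time(s)
  79: appears 1 time(s)
  81: appears 1 time(s)
  82: appears 1 time(s)
  84: appears 3 time(s)
  89: appears 2 time(s)
  90: appears 1 time(s)
  92: appears 1 time(s)
Step 2: The value 84 appears most frequently (3 times).
Step 3: Mode = 84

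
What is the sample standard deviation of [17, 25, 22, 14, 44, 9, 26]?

11.2969

Step 1: Compute the mean: 22.4286
Step 2: Sum of squared deviations from the mean: 765.7143
Step 3: Sample variance = 765.7143 / 6 = 127.619
Step 4: Standard deviation = sqrt(127.619) = 11.2969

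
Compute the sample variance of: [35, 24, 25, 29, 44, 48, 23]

101.619

Step 1: Compute the mean: (35 + 24 + 25 + 29 + 44 + 48 + 23) / 7 = 32.5714
Step 2: Compute squared deviations from the mean:
  (35 - 32.5714)^2 = 5.898
  (24 - 32.5714)^2 = 73.4694
  (25 - 32.5714)^2 = 57.3265
  (29 - 32.5714)^2 = 12.7551
  (44 - 32.5714)^2 = 130.6122
  (48 - 32.5714)^2 = 238.0408
  (23 - 32.5714)^2 = 91.6122
Step 3: Sum of squared deviations = 609.7143
Step 4: Sample variance = 609.7143 / 6 = 101.619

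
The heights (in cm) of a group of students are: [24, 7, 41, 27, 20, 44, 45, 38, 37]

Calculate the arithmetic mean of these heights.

31.4444

Step 1: Sum all values: 24 + 7 + 41 + 27 + 20 + 44 + 45 + 38 + 37 = 283
Step 2: Count the number of values: n = 9
Step 3: Mean = sum / n = 283 / 9 = 31.4444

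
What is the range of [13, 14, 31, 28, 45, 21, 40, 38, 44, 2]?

43

Step 1: Identify the maximum value: max = 45
Step 2: Identify the minimum value: min = 2
Step 3: Range = max - min = 45 - 2 = 43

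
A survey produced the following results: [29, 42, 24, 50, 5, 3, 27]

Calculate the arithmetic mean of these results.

25.7143

Step 1: Sum all values: 29 + 42 + 24 + 50 + 5 + 3 + 27 = 180
Step 2: Count the number of values: n = 7
Step 3: Mean = sum / n = 180 / 7 = 25.7143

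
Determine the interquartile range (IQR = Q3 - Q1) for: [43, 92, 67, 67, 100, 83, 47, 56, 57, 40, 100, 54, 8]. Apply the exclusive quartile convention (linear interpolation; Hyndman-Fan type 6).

42.5

Step 1: Sort the data: [8, 40, 43, 47, 54, 56, 57, 67, 67, 83, 92, 100, 100]
Step 2: n = 13
Step 3: Using the exclusive quartile method:
  Q1 = 45
  Q2 (median) = 57
  Q3 = 87.5
  IQR = Q3 - Q1 = 87.5 - 45 = 42.5
Step 4: IQR = 42.5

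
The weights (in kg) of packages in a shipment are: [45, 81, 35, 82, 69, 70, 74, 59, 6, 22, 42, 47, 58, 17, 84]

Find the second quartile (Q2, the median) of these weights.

58

Step 1: Sort the data: [6, 17, 22, 35, 42, 45, 47, 58, 59, 69, 70, 74, 81, 82, 84]
Step 2: n = 15
Step 3: Q2 is the median. Since n is odd, it is the middle value at position 8: 58
Step 4: Q2 = 58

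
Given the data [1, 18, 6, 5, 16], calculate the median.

6

Step 1: Sort the data in ascending order: [1, 5, 6, 16, 18]
Step 2: The number of values is n = 5.
Step 3: Since n is odd, the median is the middle value at position 3: 6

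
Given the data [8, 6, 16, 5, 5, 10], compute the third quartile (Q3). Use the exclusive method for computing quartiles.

11.5

Step 1: Sort the data: [5, 5, 6, 8, 10, 16]
Step 2: n = 6
Step 3: Using the exclusive quartile method:
  Q1 = 5
  Q2 (median) = 7
  Q3 = 11.5
  IQR = Q3 - Q1 = 11.5 - 5 = 6.5
Step 4: Q3 = 11.5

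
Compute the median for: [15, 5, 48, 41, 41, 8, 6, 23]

19

Step 1: Sort the data in ascending order: [5, 6, 8, 15, 23, 41, 41, 48]
Step 2: The number of values is n = 8.
Step 3: Since n is even, the median is the average of positions 4 and 5:
  Median = (15 + 23) / 2 = 19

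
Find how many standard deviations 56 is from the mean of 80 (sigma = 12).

-2

Step 1: Recall the z-score formula: z = (x - mu) / sigma
Step 2: Substitute values: z = (56 - 80) / 12
Step 3: z = -24 / 12 = -2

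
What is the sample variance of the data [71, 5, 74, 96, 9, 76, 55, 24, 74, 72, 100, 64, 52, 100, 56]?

885.6952

Step 1: Compute the mean: (71 + 5 + 74 + 96 + 9 + 76 + 55 + 24 + 74 + 72 + 100 + 64 + 52 + 100 + 56) / 15 = 61.8667
Step 2: Compute squared deviations from the mean:
  (71 - 61.8667)^2 = 83.4178
  (5 - 61.8667)^2 = 3233.8178
  (74 - 61.8667)^2 = 147.2178
  (96 - 61.8667)^2 = 1165.0844
  (9 - 61.8667)^2 = 2794.8844
  (76 - 61.8667)^2 = 199.7511
  (55 - 61.8667)^2 = 47.1511
  (24 - 61.8667)^2 = 1433.8844
  (74 - 61.8667)^2 = 147.2178
  (72 - 61.8667)^2 = 102.6844
  (100 - 61.8667)^2 = 1454.1511
  (64 - 61.8667)^2 = 4.5511
  (52 - 61.8667)^2 = 97.3511
  (100 - 61.8667)^2 = 1454.1511
  (56 - 61.8667)^2 = 34.4178
Step 3: Sum of squared deviations = 12399.7333
Step 4: Sample variance = 12399.7333 / 14 = 885.6952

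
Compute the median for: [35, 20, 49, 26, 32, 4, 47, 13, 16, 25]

25.5

Step 1: Sort the data in ascending order: [4, 13, 16, 20, 25, 26, 32, 35, 47, 49]
Step 2: The number of values is n = 10.
Step 3: Since n is even, the median is the average of positions 5 and 6:
  Median = (25 + 26) / 2 = 25.5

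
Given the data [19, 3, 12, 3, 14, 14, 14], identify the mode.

14

Step 1: Count the frequency of each value:
  3: appears 2 time(s)
  12: appears 1 time(s)
  14: appears 3 time(s)
  19: appears 1 time(s)
Step 2: The value 14 appears most frequently (3 times).
Step 3: Mode = 14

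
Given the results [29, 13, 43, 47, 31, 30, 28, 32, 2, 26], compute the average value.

28.1

Step 1: Sum all values: 29 + 13 + 43 + 47 + 31 + 30 + 28 + 32 + 2 + 26 = 281
Step 2: Count the number of values: n = 10
Step 3: Mean = sum / n = 281 / 10 = 28.1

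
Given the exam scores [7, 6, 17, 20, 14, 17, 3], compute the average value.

12

Step 1: Sum all values: 7 + 6 + 17 + 20 + 14 + 17 + 3 = 84
Step 2: Count the number of values: n = 7
Step 3: Mean = sum / n = 84 / 7 = 12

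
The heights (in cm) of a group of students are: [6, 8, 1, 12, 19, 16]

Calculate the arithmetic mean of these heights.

10.3333

Step 1: Sum all values: 6 + 8 + 1 + 12 + 19 + 16 = 62
Step 2: Count the number of values: n = 6
Step 3: Mean = sum / n = 62 / 6 = 10.3333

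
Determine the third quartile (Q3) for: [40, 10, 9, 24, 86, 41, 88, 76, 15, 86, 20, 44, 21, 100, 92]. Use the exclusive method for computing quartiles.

86

Step 1: Sort the data: [9, 10, 15, 20, 21, 24, 40, 41, 44, 76, 86, 86, 88, 92, 100]
Step 2: n = 15
Step 3: Using the exclusive quartile method:
  Q1 = 20
  Q2 (median) = 41
  Q3 = 86
  IQR = Q3 - Q1 = 86 - 20 = 66
Step 4: Q3 = 86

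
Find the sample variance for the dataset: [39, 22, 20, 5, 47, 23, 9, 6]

232.8393

Step 1: Compute the mean: (39 + 22 + 20 + 5 + 47 + 23 + 9 + 6) / 8 = 21.375
Step 2: Compute squared deviations from the mean:
  (39 - 21.375)^2 = 310.6406
  (22 - 21.375)^2 = 0.3906
  (20 - 21.375)^2 = 1.8906
  (5 - 21.375)^2 = 268.1406
  (47 - 21.375)^2 = 656.6406
  (23 - 21.375)^2 = 2.6406
  (9 - 21.375)^2 = 153.1406
  (6 - 21.375)^2 = 236.3906
Step 3: Sum of squared deviations = 1629.875
Step 4: Sample variance = 1629.875 / 7 = 232.8393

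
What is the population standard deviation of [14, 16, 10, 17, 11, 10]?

2.8284

Step 1: Compute the mean: 13
Step 2: Sum of squared deviations from the mean: 48
Step 3: Population variance = 48 / 6 = 8
Step 4: Standard deviation = sqrt(8) = 2.8284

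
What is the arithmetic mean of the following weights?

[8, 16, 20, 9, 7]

12

Step 1: Sum all values: 8 + 16 + 20 + 9 + 7 = 60
Step 2: Count the number of values: n = 5
Step 3: Mean = sum / n = 60 / 5 = 12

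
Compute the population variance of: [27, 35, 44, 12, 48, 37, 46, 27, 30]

116.4444

Step 1: Compute the mean: (27 + 35 + 44 + 12 + 48 + 37 + 46 + 27 + 30) / 9 = 34
Step 2: Compute squared deviations from the mean:
  (27 - 34)^2 = 49
  (35 - 34)^2 = 1
  (44 - 34)^2 = 100
  (12 - 34)^2 = 484
  (48 - 34)^2 = 196
  (37 - 34)^2 = 9
  (46 - 34)^2 = 144
  (27 - 34)^2 = 49
  (30 - 34)^2 = 16
Step 3: Sum of squared deviations = 1048
Step 4: Population variance = 1048 / 9 = 116.4444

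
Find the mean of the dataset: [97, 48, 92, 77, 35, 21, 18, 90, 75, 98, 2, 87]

61.6667

Step 1: Sum all values: 97 + 48 + 92 + 77 + 35 + 21 + 18 + 90 + 75 + 98 + 2 + 87 = 740
Step 2: Count the number of values: n = 12
Step 3: Mean = sum / n = 740 / 12 = 61.6667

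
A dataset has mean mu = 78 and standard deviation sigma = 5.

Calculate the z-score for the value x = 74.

-0.8

Step 1: Recall the z-score formula: z = (x - mu) / sigma
Step 2: Substitute values: z = (74 - 78) / 5
Step 3: z = -4 / 5 = -0.8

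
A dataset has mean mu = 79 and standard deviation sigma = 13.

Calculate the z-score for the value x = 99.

1.5385

Step 1: Recall the z-score formula: z = (x - mu) / sigma
Step 2: Substitute values: z = (99 - 79) / 13
Step 3: z = 20 / 13 = 1.5385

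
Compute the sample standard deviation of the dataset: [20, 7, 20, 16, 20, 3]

7.5011

Step 1: Compute the mean: 14.3333
Step 2: Sum of squared deviations from the mean: 281.3333
Step 3: Sample variance = 281.3333 / 5 = 56.2667
Step 4: Standard deviation = sqrt(56.2667) = 7.5011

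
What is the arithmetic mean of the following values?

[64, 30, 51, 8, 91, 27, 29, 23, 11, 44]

37.8

Step 1: Sum all values: 64 + 30 + 51 + 8 + 91 + 27 + 29 + 23 + 11 + 44 = 378
Step 2: Count the number of values: n = 10
Step 3: Mean = sum / n = 378 / 10 = 37.8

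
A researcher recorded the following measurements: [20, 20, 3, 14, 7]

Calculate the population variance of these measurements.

46.96

Step 1: Compute the mean: (20 + 20 + 3 + 14 + 7) / 5 = 12.8
Step 2: Compute squared deviations from the mean:
  (20 - 12.8)^2 = 51.84
  (20 - 12.8)^2 = 51.84
  (3 - 12.8)^2 = 96.04
  (14 - 12.8)^2 = 1.44
  (7 - 12.8)^2 = 33.64
Step 3: Sum of squared deviations = 234.8
Step 4: Population variance = 234.8 / 5 = 46.96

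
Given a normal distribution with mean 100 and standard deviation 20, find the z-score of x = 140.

2

Step 1: Recall the z-score formula: z = (x - mu) / sigma
Step 2: Substitute values: z = (140 - 100) / 20
Step 3: z = 40 / 20 = 2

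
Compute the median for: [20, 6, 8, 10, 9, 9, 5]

9

Step 1: Sort the data in ascending order: [5, 6, 8, 9, 9, 10, 20]
Step 2: The number of values is n = 7.
Step 3: Since n is odd, the median is the middle value at position 4: 9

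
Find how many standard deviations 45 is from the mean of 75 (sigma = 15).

-2

Step 1: Recall the z-score formula: z = (x - mu) / sigma
Step 2: Substitute values: z = (45 - 75) / 15
Step 3: z = -30 / 15 = -2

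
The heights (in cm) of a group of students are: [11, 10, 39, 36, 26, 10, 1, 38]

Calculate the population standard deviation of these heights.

14.1593

Step 1: Compute the mean: 21.375
Step 2: Sum of squared deviations from the mean: 1603.875
Step 3: Population variance = 1603.875 / 8 = 200.4844
Step 4: Standard deviation = sqrt(200.4844) = 14.1593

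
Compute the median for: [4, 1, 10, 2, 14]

4

Step 1: Sort the data in ascending order: [1, 2, 4, 10, 14]
Step 2: The number of values is n = 5.
Step 3: Since n is odd, the median is the middle value at position 3: 4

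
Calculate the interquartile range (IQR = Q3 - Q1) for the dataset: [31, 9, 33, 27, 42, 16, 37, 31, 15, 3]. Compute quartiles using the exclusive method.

20.5

Step 1: Sort the data: [3, 9, 15, 16, 27, 31, 31, 33, 37, 42]
Step 2: n = 10
Step 3: Using the exclusive quartile method:
  Q1 = 13.5
  Q2 (median) = 29
  Q3 = 34
  IQR = Q3 - Q1 = 34 - 13.5 = 20.5
Step 4: IQR = 20.5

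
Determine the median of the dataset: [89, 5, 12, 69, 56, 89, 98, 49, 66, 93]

67.5

Step 1: Sort the data in ascending order: [5, 12, 49, 56, 66, 69, 89, 89, 93, 98]
Step 2: The number of values is n = 10.
Step 3: Since n is even, the median is the average of positions 5 and 6:
  Median = (66 + 69) / 2 = 67.5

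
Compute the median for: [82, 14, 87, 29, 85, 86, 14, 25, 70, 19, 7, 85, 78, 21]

49.5

Step 1: Sort the data in ascending order: [7, 14, 14, 19, 21, 25, 29, 70, 78, 82, 85, 85, 86, 87]
Step 2: The number of values is n = 14.
Step 3: Since n is even, the median is the average of positions 7 and 8:
  Median = (29 + 70) / 2 = 49.5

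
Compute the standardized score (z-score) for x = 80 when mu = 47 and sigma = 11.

3

Step 1: Recall the z-score formula: z = (x - mu) / sigma
Step 2: Substitute values: z = (80 - 47) / 11
Step 3: z = 33 / 11 = 3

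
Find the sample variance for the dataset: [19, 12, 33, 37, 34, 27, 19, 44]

116.6964

Step 1: Compute the mean: (19 + 12 + 33 + 37 + 34 + 27 + 19 + 44) / 8 = 28.125
Step 2: Compute squared deviations from the mean:
  (19 - 28.125)^2 = 83.2656
  (12 - 28.125)^2 = 260.0156
  (33 - 28.125)^2 = 23.7656
  (37 - 28.125)^2 = 78.7656
  (34 - 28.125)^2 = 34.5156
  (27 - 28.125)^2 = 1.2656
  (19 - 28.125)^2 = 83.2656
  (44 - 28.125)^2 = 252.0156
Step 3: Sum of squared deviations = 816.875
Step 4: Sample variance = 816.875 / 7 = 116.6964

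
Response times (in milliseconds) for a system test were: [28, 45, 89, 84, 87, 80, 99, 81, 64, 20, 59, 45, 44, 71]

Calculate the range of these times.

79

Step 1: Identify the maximum value: max = 99
Step 2: Identify the minimum value: min = 20
Step 3: Range = max - min = 99 - 20 = 79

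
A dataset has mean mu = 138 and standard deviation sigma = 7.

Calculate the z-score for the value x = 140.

0.2857

Step 1: Recall the z-score formula: z = (x - mu) / sigma
Step 2: Substitute values: z = (140 - 138) / 7
Step 3: z = 2 / 7 = 0.2857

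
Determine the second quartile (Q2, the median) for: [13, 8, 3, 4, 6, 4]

5

Step 1: Sort the data: [3, 4, 4, 6, 8, 13]
Step 2: n = 6
Step 3: Q2 is the median. Since n is even, it is the average of the values at positions 3 and 4:
  Q2 = (4 + 6) / 2 = 5
Step 4: Q2 = 5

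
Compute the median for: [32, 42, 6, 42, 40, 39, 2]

39

Step 1: Sort the data in ascending order: [2, 6, 32, 39, 40, 42, 42]
Step 2: The number of values is n = 7.
Step 3: Since n is odd, the median is the middle value at position 4: 39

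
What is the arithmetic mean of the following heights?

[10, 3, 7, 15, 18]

10.6

Step 1: Sum all values: 10 + 3 + 7 + 15 + 18 = 53
Step 2: Count the number of values: n = 5
Step 3: Mean = sum / n = 53 / 5 = 10.6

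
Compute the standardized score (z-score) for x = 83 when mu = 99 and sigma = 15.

-1.0667

Step 1: Recall the z-score formula: z = (x - mu) / sigma
Step 2: Substitute values: z = (83 - 99) / 15
Step 3: z = -16 / 15 = -1.0667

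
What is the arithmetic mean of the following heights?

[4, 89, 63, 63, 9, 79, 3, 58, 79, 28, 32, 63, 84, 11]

47.5

Step 1: Sum all values: 4 + 89 + 63 + 63 + 9 + 79 + 3 + 58 + 79 + 28 + 32 + 63 + 84 + 11 = 665
Step 2: Count the number of values: n = 14
Step 3: Mean = sum / n = 665 / 14 = 47.5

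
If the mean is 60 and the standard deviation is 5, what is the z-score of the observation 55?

-1

Step 1: Recall the z-score formula: z = (x - mu) / sigma
Step 2: Substitute values: z = (55 - 60) / 5
Step 3: z = -5 / 5 = -1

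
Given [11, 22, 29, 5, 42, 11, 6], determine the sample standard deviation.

13.687

Step 1: Compute the mean: 18
Step 2: Sum of squared deviations from the mean: 1124
Step 3: Sample variance = 1124 / 6 = 187.3333
Step 4: Standard deviation = sqrt(187.3333) = 13.687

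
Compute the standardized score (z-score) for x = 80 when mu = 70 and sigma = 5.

2

Step 1: Recall the z-score formula: z = (x - mu) / sigma
Step 2: Substitute values: z = (80 - 70) / 5
Step 3: z = 10 / 5 = 2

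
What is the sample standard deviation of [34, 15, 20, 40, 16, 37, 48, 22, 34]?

11.6631

Step 1: Compute the mean: 29.5556
Step 2: Sum of squared deviations from the mean: 1088.2222
Step 3: Sample variance = 1088.2222 / 8 = 136.0278
Step 4: Standard deviation = sqrt(136.0278) = 11.6631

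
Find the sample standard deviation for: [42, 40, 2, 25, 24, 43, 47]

15.9314

Step 1: Compute the mean: 31.8571
Step 2: Sum of squared deviations from the mean: 1522.8571
Step 3: Sample variance = 1522.8571 / 6 = 253.8095
Step 4: Standard deviation = sqrt(253.8095) = 15.9314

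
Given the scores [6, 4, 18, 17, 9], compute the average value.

10.8

Step 1: Sum all values: 6 + 4 + 18 + 17 + 9 = 54
Step 2: Count the number of values: n = 5
Step 3: Mean = sum / n = 54 / 5 = 10.8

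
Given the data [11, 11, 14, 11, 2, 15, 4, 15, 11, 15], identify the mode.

11

Step 1: Count the frequency of each value:
  2: appears 1 time(s)
  4: appears 1 time(s)
  11: appears 4 time(s)
  14: appears 1 time(s)
  15: appears 3 time(s)
Step 2: The value 11 appears most frequently (4 times).
Step 3: Mode = 11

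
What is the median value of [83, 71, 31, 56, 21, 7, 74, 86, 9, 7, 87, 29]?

43.5

Step 1: Sort the data in ascending order: [7, 7, 9, 21, 29, 31, 56, 71, 74, 83, 86, 87]
Step 2: The number of values is n = 12.
Step 3: Since n is even, the median is the average of positions 6 and 7:
  Median = (31 + 56) / 2 = 43.5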